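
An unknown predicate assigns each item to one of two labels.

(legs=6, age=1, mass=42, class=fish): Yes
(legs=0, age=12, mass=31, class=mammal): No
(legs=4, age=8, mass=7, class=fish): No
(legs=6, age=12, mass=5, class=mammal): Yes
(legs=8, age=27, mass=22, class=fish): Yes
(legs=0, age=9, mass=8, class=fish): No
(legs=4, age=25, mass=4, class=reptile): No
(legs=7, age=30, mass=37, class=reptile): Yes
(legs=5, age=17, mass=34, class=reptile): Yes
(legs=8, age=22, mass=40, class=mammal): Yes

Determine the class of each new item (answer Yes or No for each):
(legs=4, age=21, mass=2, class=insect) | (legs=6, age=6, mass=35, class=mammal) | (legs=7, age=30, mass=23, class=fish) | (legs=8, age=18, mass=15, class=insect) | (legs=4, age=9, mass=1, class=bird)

All 'Yes' examples share one property — legs ≥ 5 — and every 'No' example lacks it.
(legs=4, age=21, mass=2, class=insect) — legs = 4, hence No. (legs=6, age=6, mass=35, class=mammal) — legs = 6, hence Yes. (legs=7, age=30, mass=23, class=fish) — legs = 7, hence Yes. (legs=8, age=18, mass=15, class=insect) — legs = 8, hence Yes. (legs=4, age=9, mass=1, class=bird) — legs = 4, hence No.

No, Yes, Yes, Yes, No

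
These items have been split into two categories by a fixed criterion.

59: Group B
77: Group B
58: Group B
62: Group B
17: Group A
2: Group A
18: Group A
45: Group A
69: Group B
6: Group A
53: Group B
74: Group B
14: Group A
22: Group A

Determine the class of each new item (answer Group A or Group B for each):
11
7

Group A, Group A

All 'Group A' examples share one property — at most 45 — and every 'Group B' example lacks it.
11: 11 ≤ 45 — meets the rule, so Group A. 7: 7 ≤ 45 — meets the rule, so Group A.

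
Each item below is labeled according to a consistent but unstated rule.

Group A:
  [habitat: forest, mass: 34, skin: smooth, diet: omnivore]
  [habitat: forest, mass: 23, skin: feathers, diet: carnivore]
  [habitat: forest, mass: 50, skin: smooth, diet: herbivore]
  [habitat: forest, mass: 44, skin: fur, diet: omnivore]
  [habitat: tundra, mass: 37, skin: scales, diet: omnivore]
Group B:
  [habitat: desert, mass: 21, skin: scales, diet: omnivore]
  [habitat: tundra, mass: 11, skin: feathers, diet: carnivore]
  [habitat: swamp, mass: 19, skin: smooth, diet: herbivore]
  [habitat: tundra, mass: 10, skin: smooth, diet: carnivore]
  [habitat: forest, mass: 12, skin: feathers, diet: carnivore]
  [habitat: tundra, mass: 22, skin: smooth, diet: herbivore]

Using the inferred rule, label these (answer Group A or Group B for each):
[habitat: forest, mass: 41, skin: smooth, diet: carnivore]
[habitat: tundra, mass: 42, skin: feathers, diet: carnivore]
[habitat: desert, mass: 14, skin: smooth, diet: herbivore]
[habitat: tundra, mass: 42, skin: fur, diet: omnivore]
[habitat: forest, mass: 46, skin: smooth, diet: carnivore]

Group A, Group A, Group B, Group A, Group A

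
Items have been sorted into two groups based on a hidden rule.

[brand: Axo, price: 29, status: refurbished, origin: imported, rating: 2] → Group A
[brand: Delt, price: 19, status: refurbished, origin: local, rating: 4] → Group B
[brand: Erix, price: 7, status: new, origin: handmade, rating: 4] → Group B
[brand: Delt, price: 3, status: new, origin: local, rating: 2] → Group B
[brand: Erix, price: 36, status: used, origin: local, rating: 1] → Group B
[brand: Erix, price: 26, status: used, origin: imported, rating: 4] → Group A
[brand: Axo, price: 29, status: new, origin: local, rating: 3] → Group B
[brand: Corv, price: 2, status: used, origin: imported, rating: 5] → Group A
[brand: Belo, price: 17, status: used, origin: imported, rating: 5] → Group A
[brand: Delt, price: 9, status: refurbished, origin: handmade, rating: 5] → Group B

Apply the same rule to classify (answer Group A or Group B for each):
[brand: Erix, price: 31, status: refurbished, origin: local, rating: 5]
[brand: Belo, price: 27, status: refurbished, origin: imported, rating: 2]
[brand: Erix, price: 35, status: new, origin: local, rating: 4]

Group B, Group A, Group B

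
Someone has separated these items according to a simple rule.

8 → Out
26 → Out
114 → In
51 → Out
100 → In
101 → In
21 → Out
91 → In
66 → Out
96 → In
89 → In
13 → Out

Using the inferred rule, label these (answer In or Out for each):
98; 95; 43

In, In, Out

A rule that fits every label: at least 89 — true of each 'In' example, false of each 'Out' one.
98: In (98 ≥ 89). 95: In (95 ≥ 89). 43: Out (43 < 89).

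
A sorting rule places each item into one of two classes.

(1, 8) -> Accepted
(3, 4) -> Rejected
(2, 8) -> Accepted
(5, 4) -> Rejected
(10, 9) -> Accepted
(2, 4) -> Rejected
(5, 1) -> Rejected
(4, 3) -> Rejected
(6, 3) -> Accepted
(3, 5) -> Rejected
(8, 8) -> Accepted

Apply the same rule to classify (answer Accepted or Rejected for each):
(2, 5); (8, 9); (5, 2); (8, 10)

Rejected, Accepted, Rejected, Accepted

Rule: max ≥ 6. This holds for each 'Accepted' example and fails for each 'Rejected' one.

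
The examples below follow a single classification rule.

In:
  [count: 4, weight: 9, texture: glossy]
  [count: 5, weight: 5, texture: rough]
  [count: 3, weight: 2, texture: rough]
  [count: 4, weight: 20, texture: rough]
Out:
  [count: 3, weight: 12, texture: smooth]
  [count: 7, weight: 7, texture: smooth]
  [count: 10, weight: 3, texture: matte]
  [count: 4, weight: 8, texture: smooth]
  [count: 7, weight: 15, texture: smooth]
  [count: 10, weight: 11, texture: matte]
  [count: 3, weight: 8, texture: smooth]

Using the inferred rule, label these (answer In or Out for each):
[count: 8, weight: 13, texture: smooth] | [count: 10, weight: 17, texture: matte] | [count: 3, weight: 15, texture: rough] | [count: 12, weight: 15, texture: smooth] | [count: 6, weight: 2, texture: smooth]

All 'In' examples share one property — texture is rough OR texture is glossy — and every 'Out' example lacks it.

Out, Out, In, Out, Out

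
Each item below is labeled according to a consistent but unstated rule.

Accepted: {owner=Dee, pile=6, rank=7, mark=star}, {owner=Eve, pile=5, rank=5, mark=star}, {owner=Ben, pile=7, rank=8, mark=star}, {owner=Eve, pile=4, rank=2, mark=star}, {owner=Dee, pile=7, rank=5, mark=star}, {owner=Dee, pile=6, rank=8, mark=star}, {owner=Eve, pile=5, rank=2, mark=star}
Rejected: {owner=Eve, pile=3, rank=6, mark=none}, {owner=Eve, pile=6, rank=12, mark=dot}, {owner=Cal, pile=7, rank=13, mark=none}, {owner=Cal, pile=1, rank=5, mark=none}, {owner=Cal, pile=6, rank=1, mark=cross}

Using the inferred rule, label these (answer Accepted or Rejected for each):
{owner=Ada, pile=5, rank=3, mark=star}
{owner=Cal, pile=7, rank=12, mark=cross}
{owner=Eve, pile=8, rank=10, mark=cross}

Accepted, Rejected, Rejected

The rule appears to be: mark is star.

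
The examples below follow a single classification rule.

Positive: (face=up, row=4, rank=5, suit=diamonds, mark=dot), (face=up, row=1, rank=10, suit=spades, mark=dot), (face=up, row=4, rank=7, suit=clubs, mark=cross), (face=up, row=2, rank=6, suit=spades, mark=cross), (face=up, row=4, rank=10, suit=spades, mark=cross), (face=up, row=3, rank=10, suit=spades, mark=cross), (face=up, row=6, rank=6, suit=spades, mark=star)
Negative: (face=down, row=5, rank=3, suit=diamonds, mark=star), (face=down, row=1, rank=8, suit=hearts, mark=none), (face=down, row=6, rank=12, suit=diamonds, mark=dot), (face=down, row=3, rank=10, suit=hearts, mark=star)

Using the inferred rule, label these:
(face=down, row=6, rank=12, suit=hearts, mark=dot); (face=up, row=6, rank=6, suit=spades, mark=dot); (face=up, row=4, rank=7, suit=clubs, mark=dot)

The classifier is using: face is up.
Negative: (face=down, row=6, rank=12, suit=hearts, mark=dot), since face is down. Positive: (face=up, row=6, rank=6, suit=spades, mark=dot), since face is up. Positive: (face=up, row=4, rank=7, suit=clubs, mark=dot), since face is up.

Negative, Positive, Positive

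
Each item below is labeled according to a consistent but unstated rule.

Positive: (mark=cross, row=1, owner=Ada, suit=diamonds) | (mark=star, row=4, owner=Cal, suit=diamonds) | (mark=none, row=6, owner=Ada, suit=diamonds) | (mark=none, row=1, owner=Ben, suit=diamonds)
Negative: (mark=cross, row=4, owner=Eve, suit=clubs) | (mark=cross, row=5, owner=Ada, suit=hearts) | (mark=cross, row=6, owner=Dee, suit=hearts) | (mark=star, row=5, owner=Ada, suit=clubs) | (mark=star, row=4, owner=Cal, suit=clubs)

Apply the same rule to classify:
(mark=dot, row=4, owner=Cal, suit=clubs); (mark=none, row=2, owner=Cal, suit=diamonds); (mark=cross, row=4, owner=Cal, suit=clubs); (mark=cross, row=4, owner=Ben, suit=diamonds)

Negative, Positive, Negative, Positive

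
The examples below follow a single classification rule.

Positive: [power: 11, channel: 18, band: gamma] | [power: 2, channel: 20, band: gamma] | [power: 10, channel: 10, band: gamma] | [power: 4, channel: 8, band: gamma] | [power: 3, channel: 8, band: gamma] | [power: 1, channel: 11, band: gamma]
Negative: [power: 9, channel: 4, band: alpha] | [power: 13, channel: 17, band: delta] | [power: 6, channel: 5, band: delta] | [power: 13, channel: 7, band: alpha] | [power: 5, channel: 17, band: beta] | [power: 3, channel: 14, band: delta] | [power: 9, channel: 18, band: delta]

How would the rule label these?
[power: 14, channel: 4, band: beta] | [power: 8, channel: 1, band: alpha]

Negative, Negative

The distinguishing property — band is gamma — holds for all the 'Positive' cases and none of the 'Negative' cases.
[power: 14, channel: 4, band: beta]: Negative (band is beta).
[power: 8, channel: 1, band: alpha]: Negative (band is alpha).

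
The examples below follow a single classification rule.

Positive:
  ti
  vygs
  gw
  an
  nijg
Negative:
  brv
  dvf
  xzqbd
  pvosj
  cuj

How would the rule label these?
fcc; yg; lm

Looking at the examples, the only property every 'Positive' case has and every 'Negative' case lacks is: even length.
fcc — length 3, hence Negative. yg — length 2, hence Positive. lm — length 2, hence Positive.

Negative, Positive, Positive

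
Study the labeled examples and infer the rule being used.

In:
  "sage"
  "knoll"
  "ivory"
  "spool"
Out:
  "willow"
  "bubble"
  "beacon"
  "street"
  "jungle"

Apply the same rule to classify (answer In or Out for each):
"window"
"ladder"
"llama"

Out, Out, In

One predicate separates the groups cleanly: length ≤ 5.
"window" → length 6 → Out. "ladder" → length 6 → Out. "llama" → length 5 → In.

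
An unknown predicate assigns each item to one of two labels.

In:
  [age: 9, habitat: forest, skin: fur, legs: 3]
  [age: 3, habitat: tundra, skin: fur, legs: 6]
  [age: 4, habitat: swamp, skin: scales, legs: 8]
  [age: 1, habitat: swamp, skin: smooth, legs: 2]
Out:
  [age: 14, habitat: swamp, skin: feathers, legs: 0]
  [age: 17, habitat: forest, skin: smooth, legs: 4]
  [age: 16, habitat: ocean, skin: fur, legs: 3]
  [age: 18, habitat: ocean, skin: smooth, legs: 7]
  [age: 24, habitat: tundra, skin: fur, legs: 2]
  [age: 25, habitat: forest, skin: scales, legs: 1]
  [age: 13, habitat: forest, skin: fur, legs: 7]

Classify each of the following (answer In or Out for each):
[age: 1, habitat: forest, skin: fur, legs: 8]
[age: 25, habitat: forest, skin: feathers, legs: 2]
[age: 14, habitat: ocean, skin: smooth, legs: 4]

In, Out, Out

Rule: age ≤ 9. This holds for each 'In' example and fails for each 'Out' one.
[age: 1, habitat: forest, skin: fur, legs: 8]: In (age = 1). [age: 25, habitat: forest, skin: feathers, legs: 2]: Out (age = 25). [age: 14, habitat: ocean, skin: smooth, legs: 4]: Out (age = 14).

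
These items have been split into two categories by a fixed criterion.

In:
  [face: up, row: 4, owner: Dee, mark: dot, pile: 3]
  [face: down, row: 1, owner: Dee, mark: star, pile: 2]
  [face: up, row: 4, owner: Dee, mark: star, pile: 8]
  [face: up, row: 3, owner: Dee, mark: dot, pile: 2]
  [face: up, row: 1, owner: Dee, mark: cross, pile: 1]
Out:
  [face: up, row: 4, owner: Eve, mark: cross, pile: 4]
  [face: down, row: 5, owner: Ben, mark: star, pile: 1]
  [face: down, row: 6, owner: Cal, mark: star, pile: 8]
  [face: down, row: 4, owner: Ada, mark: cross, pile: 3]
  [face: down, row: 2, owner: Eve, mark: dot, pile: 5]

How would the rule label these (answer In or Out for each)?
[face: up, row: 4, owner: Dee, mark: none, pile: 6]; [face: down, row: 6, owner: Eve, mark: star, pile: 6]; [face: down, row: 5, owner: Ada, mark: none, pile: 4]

Rule: owner is Dee. This holds for each 'In' example and fails for each 'Out' one.
[face: up, row: 4, owner: Dee, mark: none, pile: 6]: owner is Dee, matches → In. [face: down, row: 6, owner: Eve, mark: star, pile: 6]: owner is Eve, doesn't qualify → Out. [face: down, row: 5, owner: Ada, mark: none, pile: 4]: owner is Ada, doesn't qualify → Out.

In, Out, Out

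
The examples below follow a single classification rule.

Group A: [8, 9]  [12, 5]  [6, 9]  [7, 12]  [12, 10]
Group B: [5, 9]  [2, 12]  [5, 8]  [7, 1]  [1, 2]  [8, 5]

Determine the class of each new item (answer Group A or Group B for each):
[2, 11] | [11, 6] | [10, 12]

Group B, Group A, Group A

The simplest hypothesis consistent with all the labels is: sum ≥ 15.
Group B: [2, 11], since 2+11 = 13. Group A: [11, 6], since 11+6 = 17. Group A: [10, 12], since 10+12 = 22.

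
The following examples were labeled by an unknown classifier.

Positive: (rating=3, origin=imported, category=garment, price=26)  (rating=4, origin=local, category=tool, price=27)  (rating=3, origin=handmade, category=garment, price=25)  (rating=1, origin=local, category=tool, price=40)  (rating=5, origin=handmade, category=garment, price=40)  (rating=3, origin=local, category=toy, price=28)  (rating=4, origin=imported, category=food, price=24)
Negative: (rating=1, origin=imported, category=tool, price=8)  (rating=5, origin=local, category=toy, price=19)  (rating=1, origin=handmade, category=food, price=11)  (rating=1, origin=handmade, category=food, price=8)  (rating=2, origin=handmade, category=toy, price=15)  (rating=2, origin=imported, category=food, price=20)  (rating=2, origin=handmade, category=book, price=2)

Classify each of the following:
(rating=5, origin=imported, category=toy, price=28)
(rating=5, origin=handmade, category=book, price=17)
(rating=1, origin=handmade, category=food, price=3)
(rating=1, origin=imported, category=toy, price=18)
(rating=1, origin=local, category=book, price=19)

Positive, Negative, Negative, Negative, Negative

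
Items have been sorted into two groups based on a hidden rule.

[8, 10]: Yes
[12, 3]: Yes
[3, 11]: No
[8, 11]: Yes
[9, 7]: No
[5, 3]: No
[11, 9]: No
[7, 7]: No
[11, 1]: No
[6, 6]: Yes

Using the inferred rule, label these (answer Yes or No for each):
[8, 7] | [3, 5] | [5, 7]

Yes, No, No

The classifier is using: first is even.
[8, 7]: Yes (first 8).
[3, 5]: No (first 3).
[5, 7]: No (first 5).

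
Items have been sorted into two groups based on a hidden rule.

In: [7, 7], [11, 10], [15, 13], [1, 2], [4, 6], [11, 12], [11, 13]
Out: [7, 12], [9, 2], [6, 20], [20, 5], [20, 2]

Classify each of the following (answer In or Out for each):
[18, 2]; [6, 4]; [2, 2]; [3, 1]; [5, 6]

Out, In, In, In, In

One predicate separates the groups cleanly: |first − second| ≤ 2.
[18, 2] — |18−2| = 16, hence Out. [6, 4] — |6−4| = 2, hence In. [2, 2] — |2−2| = 0, hence In. [3, 1] — |3−1| = 2, hence In. [5, 6] — |5−6| = 1, hence In.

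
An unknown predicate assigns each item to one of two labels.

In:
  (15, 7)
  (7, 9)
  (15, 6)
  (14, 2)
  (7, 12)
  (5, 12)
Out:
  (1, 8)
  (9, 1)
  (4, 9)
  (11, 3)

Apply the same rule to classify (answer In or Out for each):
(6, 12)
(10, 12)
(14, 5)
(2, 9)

The classifier is using: sum ≥ 16.

In, In, In, Out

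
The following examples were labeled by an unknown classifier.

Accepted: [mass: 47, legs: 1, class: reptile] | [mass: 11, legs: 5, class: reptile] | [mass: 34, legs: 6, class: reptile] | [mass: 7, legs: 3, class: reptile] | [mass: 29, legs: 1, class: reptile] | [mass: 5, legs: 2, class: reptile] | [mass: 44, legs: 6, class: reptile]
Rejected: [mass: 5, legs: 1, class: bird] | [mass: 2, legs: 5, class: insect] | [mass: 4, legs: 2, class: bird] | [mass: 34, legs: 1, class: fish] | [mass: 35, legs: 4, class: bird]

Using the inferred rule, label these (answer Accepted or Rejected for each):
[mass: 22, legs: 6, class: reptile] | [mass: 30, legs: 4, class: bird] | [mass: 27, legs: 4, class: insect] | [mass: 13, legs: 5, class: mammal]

Accepted, Rejected, Rejected, Rejected

Looking at the examples, the only property every 'Accepted' case has and every 'Rejected' case lacks is: class is reptile.
[mass: 22, legs: 6, class: reptile]: class is reptile — qualifies, so Accepted.
[mass: 30, legs: 4, class: bird]: class is bird — doesn't match, so Rejected.
[mass: 27, legs: 4, class: insect]: class is insect — doesn't match, so Rejected.
[mass: 13, legs: 5, class: mammal]: class is mammal — doesn't match, so Rejected.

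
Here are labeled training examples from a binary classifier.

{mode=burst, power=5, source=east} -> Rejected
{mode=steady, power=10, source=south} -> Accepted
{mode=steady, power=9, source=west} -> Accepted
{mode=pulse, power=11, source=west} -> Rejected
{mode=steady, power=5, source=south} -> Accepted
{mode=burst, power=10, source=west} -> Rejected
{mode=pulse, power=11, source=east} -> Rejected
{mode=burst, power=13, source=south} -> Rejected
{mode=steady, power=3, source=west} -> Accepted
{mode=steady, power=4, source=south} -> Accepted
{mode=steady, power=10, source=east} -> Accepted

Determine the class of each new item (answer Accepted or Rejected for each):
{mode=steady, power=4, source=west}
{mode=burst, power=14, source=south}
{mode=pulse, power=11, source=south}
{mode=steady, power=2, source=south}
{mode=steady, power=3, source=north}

A rule that fits every label: mode is steady — true of each 'Accepted' example, false of each 'Rejected' one.

Accepted, Rejected, Rejected, Accepted, Accepted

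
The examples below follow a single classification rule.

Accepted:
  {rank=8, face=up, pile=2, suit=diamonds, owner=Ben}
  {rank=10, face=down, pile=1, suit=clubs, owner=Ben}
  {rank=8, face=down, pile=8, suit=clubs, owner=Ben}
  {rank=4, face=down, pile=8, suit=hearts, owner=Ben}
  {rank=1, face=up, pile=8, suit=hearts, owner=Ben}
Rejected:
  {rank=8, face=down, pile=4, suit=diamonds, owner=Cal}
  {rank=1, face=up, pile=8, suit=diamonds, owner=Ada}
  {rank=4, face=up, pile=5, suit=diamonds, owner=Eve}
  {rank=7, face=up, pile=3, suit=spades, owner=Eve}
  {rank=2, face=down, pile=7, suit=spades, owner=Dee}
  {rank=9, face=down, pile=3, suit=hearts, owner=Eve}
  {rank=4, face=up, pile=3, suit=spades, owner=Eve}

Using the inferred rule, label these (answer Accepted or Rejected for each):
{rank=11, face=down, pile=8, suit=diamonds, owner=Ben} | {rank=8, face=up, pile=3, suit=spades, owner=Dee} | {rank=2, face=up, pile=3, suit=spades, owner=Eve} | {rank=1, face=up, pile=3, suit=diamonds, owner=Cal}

Accepted, Rejected, Rejected, Rejected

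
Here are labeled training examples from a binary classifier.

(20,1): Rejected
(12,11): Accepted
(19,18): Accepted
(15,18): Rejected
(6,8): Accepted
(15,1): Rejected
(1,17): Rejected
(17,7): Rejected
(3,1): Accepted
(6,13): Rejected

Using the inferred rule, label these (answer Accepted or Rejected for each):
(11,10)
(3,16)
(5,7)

Accepted, Rejected, Accepted

The pattern is that an item is 'Accepted' exactly when: |first − second| ≤ 2.
Accepted: (11,10), since |11−10| = 1. Rejected: (3,16), since |3−16| = 13. Accepted: (5,7), since |5−7| = 2.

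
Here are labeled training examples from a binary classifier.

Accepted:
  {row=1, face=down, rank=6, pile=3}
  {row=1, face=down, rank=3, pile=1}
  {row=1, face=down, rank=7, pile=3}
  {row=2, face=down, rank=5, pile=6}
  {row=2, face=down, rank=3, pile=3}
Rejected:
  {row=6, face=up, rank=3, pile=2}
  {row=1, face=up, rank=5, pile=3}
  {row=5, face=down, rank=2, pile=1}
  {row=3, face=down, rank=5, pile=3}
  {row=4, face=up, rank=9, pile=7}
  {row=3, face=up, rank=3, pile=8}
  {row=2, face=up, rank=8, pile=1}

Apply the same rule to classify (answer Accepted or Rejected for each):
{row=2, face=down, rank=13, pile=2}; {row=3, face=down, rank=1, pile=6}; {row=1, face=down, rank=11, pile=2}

Accepted, Rejected, Accepted

'Accepted' ⟺ face is down AND row ≤ 2.
{row=2, face=down, rank=13, pile=2}: Accepted (face is down, row = 2).
{row=3, face=down, rank=1, pile=6}: Rejected (face is down, row = 3).
{row=1, face=down, rank=11, pile=2}: Accepted (face is down, row = 1).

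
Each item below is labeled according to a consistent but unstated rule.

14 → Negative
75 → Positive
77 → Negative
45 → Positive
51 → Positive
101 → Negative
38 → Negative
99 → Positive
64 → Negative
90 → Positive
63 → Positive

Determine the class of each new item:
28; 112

The common property of the 'Positive' items is: multiple of 3. No 'Negative' item has it.
28: 28 = 3·9 + 1 — does not pass, so Negative.
112: 112 = 3·37 + 1 — does not pass, so Negative.

Negative, Negative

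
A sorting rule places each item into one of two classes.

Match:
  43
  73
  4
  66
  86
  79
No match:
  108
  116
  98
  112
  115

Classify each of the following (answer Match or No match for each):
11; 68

Every 'Match' example satisfies: at most 86. None of the 'No match' examples do.
11 — 11 ≤ 86, hence Match. 68 — 68 ≤ 86, hence Match.

Match, Match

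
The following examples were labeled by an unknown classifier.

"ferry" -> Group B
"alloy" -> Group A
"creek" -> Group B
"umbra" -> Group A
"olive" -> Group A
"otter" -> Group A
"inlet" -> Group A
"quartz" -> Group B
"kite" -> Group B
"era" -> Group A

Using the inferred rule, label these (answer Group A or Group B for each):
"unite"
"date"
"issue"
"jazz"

The distinguishing property — starts with a vowel — holds for all the 'Group A' cases and none of the 'Group B' cases.
Group A: "unite", since starts with 'u'.
Group B: "date", since starts with 'd'.
Group A: "issue", since starts with 'i'.
Group B: "jazz", since starts with 'j'.

Group A, Group B, Group A, Group B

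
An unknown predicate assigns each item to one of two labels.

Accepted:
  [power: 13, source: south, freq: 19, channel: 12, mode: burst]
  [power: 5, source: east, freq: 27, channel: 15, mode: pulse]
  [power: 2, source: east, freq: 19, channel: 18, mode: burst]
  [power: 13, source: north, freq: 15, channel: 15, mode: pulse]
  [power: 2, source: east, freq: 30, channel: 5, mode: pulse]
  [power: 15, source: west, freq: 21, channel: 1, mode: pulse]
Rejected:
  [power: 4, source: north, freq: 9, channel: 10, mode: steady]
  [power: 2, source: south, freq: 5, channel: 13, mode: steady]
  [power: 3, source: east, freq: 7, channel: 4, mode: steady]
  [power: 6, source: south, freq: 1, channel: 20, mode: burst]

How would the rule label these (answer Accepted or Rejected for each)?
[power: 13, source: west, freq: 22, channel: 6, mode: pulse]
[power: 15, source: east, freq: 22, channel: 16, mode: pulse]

Accepted, Accepted

A rule that fits every label: freq ≥ 15 — true of each 'Accepted' example, false of each 'Rejected' one.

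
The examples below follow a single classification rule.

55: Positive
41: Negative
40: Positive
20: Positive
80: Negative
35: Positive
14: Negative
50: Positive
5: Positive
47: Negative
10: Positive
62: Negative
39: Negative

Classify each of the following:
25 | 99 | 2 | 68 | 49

Positive, Negative, Negative, Negative, Negative

Every 'Positive' example satisfies: multiple of 5 AND at most 55. None of the 'Negative' examples do.
Positive: 25, since 25 = 5·5, 25 ≤ 55.
Negative: 99, since 99 = 5·19 + 4, 99 > 55.
Negative: 2, since 2 = 5·0 + 2, 2 ≤ 55.
Negative: 68, since 68 = 5·13 + 3, 68 > 55.
Negative: 49, since 49 = 5·9 + 4, 49 ≤ 55.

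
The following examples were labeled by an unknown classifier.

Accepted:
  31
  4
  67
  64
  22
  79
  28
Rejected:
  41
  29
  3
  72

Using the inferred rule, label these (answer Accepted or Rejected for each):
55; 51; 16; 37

Accepted, Rejected, Accepted, Accepted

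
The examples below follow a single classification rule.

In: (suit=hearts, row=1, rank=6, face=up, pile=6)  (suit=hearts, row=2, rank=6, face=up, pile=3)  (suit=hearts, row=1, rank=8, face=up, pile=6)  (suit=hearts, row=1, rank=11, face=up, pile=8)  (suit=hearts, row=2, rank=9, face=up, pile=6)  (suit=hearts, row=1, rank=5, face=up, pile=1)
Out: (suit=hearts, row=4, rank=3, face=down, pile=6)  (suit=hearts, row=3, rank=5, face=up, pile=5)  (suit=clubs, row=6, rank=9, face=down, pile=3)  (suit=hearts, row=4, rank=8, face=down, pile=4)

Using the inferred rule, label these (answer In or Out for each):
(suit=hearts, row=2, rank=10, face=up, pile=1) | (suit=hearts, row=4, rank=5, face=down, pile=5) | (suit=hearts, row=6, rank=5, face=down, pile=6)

All 'In' examples share one property — row ≤ 2 — and every 'Out' example lacks it.
(suit=hearts, row=2, rank=10, face=up, pile=1): row = 2, fits → In.
(suit=hearts, row=4, rank=5, face=down, pile=5): row = 4, fails this test → Out.
(suit=hearts, row=6, rank=5, face=down, pile=6): row = 6, fails this test → Out.

In, Out, Out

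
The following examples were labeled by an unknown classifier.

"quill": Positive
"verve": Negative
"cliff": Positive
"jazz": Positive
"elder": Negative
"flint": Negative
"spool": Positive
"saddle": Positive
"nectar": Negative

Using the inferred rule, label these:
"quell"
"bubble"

Positive, Positive

The simplest hypothesis consistent with all the labels is: has a double letter.
"quell": Positive ('ll' doubled). "bubble": Positive ('bb' doubled).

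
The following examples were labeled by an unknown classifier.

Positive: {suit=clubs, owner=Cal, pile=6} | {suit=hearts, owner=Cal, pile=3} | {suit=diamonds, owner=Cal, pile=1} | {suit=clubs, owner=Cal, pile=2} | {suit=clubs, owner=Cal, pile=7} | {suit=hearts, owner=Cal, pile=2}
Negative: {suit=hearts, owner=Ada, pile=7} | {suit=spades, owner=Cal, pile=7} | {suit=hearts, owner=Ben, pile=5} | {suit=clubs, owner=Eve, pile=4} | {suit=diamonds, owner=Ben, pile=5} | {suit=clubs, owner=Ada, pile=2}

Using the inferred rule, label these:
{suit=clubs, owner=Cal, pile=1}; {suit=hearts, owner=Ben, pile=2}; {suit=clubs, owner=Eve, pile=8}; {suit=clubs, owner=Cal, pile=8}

The common property of the 'Positive' items is: owner is Cal AND suit is not spades. No 'Negative' item has it.
{suit=clubs, owner=Cal, pile=1} — owner is Cal, suit is clubs, hence Positive. {suit=hearts, owner=Ben, pile=2} — owner is Ben, suit is hearts, hence Negative. {suit=clubs, owner=Eve, pile=8} — owner is Eve, suit is clubs, hence Negative. {suit=clubs, owner=Cal, pile=8} — owner is Cal, suit is clubs, hence Positive.

Positive, Negative, Negative, Positive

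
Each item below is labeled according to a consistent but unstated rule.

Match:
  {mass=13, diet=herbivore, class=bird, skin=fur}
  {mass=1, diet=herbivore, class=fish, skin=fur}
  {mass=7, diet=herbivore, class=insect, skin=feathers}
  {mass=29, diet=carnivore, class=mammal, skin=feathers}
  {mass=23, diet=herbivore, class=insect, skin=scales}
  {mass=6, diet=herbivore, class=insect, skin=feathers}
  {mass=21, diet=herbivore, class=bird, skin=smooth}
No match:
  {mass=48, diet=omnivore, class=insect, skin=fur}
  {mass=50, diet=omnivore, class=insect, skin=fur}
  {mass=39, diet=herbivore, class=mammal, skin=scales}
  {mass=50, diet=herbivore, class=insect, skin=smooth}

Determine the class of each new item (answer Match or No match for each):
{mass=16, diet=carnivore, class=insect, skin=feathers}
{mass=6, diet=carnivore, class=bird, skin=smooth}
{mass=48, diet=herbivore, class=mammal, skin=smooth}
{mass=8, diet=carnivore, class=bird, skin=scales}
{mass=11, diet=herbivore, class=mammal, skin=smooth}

The pattern is that an item is 'Match' exactly when: mass ≤ 29.
{mass=16, diet=carnivore, class=insect, skin=feathers}: mass = 16, matches → Match.
{mass=6, diet=carnivore, class=bird, skin=smooth}: mass = 6, matches → Match.
{mass=48, diet=herbivore, class=mammal, skin=smooth}: mass = 48, does not fit → No match.
{mass=8, diet=carnivore, class=bird, skin=scales}: mass = 8, matches → Match.
{mass=11, diet=herbivore, class=mammal, skin=smooth}: mass = 11, matches → Match.

Match, Match, No match, Match, Match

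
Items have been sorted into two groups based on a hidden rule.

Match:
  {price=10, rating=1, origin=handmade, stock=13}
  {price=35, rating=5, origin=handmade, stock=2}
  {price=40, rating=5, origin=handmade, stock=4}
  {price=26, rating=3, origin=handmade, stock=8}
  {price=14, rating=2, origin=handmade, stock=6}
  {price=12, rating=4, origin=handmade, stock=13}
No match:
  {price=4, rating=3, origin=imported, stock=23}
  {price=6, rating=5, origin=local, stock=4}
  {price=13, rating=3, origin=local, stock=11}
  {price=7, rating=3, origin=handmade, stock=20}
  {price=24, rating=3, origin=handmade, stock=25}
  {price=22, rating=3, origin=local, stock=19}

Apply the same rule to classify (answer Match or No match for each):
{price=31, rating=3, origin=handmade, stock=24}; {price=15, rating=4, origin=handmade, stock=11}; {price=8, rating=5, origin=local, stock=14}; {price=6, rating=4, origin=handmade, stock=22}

No match, Match, No match, No match

The rule appears to be: origin is handmade AND stock ≤ 13.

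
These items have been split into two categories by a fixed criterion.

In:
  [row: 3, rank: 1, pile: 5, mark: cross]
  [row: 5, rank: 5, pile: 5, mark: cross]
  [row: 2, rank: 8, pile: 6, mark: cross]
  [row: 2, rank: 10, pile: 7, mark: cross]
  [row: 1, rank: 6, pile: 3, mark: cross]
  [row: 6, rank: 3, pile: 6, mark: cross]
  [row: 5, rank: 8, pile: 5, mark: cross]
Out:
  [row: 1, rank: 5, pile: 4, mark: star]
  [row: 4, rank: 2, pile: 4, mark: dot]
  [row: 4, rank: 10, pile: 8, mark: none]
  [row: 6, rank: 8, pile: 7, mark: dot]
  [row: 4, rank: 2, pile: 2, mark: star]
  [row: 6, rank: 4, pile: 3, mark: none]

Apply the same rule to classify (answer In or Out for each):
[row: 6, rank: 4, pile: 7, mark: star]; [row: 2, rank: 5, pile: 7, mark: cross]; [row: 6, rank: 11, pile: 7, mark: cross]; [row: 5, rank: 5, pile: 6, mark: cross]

Out, In, In, In

All 'In' examples share one property — mark is cross — and every 'Out' example lacks it.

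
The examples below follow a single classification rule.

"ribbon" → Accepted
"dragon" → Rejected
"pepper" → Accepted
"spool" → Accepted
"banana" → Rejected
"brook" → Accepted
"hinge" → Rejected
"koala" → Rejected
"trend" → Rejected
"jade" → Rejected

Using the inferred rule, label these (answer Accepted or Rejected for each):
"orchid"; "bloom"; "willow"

The rule appears to be: has a double letter.
"orchid" → no doubled letter → Rejected. "bloom" → 'oo' doubled → Accepted. "willow" → 'll' doubled → Accepted.

Rejected, Accepted, Accepted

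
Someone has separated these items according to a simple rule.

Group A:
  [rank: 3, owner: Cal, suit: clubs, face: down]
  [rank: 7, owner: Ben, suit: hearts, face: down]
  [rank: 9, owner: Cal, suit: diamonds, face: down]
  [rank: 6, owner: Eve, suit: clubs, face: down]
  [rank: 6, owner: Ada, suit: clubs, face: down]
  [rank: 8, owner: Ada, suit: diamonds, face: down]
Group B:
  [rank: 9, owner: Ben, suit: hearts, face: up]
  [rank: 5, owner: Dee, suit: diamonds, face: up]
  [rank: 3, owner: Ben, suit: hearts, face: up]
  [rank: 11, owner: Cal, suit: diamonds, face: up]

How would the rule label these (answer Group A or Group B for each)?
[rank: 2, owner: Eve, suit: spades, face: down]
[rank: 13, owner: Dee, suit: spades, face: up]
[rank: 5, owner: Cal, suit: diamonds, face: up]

Group A, Group B, Group B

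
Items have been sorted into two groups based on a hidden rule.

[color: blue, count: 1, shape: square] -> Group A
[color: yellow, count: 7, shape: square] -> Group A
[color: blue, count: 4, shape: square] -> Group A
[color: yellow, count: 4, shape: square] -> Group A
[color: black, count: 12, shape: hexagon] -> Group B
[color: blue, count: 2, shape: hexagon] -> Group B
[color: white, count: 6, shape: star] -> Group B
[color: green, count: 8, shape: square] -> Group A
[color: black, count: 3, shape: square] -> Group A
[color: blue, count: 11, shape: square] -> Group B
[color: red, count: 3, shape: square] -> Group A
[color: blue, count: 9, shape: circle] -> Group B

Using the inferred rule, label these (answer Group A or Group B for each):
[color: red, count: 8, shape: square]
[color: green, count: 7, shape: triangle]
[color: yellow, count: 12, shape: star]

The common property of the 'Group A' items is: shape is square AND count ≤ 8. No 'Group B' item has it.
[color: red, count: 8, shape: square]: shape is square, count = 8, fits → Group A.
[color: green, count: 7, shape: triangle]: shape is triangle, count = 7, doesn't match → Group B.
[color: yellow, count: 12, shape: star]: shape is star, count = 12, doesn't match → Group B.

Group A, Group B, Group B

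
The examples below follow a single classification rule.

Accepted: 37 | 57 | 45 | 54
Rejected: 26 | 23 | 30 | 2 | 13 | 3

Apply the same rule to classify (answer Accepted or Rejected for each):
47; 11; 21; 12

Accepted, Rejected, Rejected, Rejected

One predicate separates the groups cleanly: at least 37.
47: 47 ≥ 37 — qualifies, so Accepted. 11: 11 < 37 — does not pass, so Rejected. 21: 21 < 37 — does not pass, so Rejected. 12: 12 < 37 — does not pass, so Rejected.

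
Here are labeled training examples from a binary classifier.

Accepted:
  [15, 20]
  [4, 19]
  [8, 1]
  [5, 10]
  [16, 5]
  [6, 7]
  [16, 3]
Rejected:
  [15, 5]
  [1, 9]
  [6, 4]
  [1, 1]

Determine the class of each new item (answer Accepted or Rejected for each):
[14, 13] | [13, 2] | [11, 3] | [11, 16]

A rule that fits every label: sum is odd — true of each 'Accepted' example, false of each 'Rejected' one.
[14, 13]: 14+13 = 27, qualifies → Accepted. [13, 2]: 13+2 = 15, qualifies → Accepted. [11, 3]: 11+3 = 14, doesn't qualify → Rejected. [11, 16]: 11+16 = 27, qualifies → Accepted.

Accepted, Accepted, Rejected, Accepted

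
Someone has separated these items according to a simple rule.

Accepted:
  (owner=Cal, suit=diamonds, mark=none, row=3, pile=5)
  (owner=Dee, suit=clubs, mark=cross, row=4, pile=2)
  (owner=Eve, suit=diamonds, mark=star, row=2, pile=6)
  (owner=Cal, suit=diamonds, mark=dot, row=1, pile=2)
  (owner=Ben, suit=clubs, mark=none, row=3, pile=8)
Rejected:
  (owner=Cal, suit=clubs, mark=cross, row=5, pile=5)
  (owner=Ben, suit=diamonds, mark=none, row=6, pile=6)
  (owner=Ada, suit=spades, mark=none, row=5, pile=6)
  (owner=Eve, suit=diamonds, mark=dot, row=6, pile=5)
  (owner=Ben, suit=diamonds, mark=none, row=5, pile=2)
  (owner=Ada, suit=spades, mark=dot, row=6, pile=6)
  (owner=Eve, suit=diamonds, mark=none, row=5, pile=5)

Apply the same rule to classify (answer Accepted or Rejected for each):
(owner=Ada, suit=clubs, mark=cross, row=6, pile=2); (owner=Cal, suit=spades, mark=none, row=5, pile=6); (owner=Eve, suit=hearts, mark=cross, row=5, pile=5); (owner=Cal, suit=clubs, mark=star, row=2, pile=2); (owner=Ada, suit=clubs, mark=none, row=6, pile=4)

Rejected, Rejected, Rejected, Accepted, Rejected

The classifier is using: row ≤ 4.
(owner=Ada, suit=clubs, mark=cross, row=6, pile=2) → row = 6 → Rejected. (owner=Cal, suit=spades, mark=none, row=5, pile=6) → row = 5 → Rejected. (owner=Eve, suit=hearts, mark=cross, row=5, pile=5) → row = 5 → Rejected. (owner=Cal, suit=clubs, mark=star, row=2, pile=2) → row = 2 → Accepted. (owner=Ada, suit=clubs, mark=none, row=6, pile=4) → row = 6 → Rejected.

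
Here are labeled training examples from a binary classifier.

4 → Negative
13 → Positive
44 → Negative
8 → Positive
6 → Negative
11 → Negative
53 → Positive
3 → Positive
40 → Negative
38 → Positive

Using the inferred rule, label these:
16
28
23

Negative, Positive, Positive

Comparing the two groups points to one rule — ≡ 3 (mod 5).
16: 16 mod 5 = 1 — fails this test, so Negative.
28: 28 mod 5 = 3 — passes, so Positive.
23: 23 mod 5 = 3 — passes, so Positive.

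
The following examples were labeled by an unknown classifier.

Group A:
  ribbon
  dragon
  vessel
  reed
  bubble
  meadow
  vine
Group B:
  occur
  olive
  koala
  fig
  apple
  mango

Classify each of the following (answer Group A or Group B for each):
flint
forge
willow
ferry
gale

The rule appears to be: even length.
flint: length 5 — doesn't match, so Group B. forge: length 5 — doesn't match, so Group B. willow: length 6 — checks out, so Group A. ferry: length 5 — doesn't match, so Group B. gale: length 4 — checks out, so Group A.

Group B, Group B, Group A, Group B, Group A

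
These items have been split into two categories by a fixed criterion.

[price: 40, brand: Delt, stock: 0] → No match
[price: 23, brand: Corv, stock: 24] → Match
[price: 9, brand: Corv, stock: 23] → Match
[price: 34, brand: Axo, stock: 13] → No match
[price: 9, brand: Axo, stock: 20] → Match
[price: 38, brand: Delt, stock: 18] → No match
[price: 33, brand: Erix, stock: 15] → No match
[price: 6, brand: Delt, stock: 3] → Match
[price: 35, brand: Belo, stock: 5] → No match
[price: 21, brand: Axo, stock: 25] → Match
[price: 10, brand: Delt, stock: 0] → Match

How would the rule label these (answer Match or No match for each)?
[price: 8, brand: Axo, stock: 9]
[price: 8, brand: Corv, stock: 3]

The simplest hypothesis consistent with all the labels is: price ≤ 23.
Match: [price: 8, brand: Axo, stock: 9], since price = 8. Match: [price: 8, brand: Corv, stock: 3], since price = 8.

Match, Match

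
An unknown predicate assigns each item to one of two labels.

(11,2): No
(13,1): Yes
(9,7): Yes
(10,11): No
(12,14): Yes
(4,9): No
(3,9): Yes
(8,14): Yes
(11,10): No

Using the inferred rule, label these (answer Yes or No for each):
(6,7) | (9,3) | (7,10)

No, Yes, No

Every 'Yes' example satisfies: sum is even. None of the 'No' examples do.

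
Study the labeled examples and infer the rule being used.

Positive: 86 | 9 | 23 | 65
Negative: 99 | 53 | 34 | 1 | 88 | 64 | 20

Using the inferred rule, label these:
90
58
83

Negative, Positive, Negative

'Positive' ⟺ ≡ 2 (mod 7).
90: 90 mod 7 = 6, does not satisfy this → Negative. 58: 58 mod 7 = 2, fits → Positive. 83: 83 mod 7 = 6, does not satisfy this → Negative.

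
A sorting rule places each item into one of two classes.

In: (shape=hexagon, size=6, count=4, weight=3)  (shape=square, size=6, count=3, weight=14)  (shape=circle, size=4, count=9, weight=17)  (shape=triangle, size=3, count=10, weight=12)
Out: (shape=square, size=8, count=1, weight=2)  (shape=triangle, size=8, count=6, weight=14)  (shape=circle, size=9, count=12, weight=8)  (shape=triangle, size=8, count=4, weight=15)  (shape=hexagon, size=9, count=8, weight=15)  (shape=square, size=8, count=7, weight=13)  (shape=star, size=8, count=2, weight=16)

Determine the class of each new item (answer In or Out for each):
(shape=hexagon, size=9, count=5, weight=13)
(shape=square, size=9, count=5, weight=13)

The rule appears to be: size ≤ 6.
(shape=hexagon, size=9, count=5, weight=13): Out (size = 9). (shape=square, size=9, count=5, weight=13): Out (size = 9).

Out, Out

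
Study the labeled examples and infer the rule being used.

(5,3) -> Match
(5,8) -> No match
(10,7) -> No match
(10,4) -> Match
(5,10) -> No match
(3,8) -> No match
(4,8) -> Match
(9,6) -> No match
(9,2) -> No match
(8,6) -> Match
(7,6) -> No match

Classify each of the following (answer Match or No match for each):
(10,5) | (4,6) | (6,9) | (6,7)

The pattern is that an item is 'Match' exactly when: sum is even.
(10,5): No match (10+5 = 15).
(4,6): Match (4+6 = 10).
(6,9): No match (6+9 = 15).
(6,7): No match (6+7 = 13).

No match, Match, No match, No match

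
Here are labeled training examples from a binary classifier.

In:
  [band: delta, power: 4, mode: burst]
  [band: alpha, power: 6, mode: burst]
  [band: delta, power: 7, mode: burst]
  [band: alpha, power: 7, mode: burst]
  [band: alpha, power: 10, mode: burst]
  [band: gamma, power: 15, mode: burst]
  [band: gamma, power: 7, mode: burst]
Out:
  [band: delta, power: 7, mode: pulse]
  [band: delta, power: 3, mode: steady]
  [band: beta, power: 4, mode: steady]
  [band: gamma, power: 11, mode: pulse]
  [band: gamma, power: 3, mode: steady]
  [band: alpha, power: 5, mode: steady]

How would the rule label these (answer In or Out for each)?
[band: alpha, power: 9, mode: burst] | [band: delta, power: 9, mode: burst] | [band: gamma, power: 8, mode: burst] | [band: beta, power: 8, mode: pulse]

In, In, In, Out

The classifier is using: mode is burst.
[band: alpha, power: 9, mode: burst]: mode is burst — passes, so In.
[band: delta, power: 9, mode: burst]: mode is burst — passes, so In.
[band: gamma, power: 8, mode: burst]: mode is burst — passes, so In.
[band: beta, power: 8, mode: pulse]: mode is pulse — does not satisfy this, so Out.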